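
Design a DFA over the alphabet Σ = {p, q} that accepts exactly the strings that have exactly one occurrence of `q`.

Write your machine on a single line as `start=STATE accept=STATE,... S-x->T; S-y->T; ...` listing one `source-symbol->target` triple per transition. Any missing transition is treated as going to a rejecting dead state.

Count `q`s, saturating at 2: state s0 means no `q` yet, s1 means one `q` seen, s2 means more than one. Each `q` increments (capped at s2); other symbols loop. Accept from {s1}.
3 states suffice.
        p   q  
>  s0   s0  s1 
 * s1   s1  s2 
   s2   s2  s2 
(> = start, * = accepting)

start=s0; accept=s1; s0-p->s0; s0-q->s1; s1-p->s1; s1-q->s2; s2-p->s2; s2-q->s2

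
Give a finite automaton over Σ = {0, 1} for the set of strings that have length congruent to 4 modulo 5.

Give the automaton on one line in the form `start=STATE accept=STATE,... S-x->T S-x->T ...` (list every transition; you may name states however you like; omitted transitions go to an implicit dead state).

start=q0 accept=q4 q0-0->q1 q0-1->q1 q1-0->q2 q1-1->q2 q2-0->q3 q2-1->q3 q3-0->q4 q3-1->q4 q4-0->q0 q4-1->q0

Count input length modulo 5: every symbol advances one step around the cycle q0 → q1 → q2 → q3 → q4 → q0. Accept at q4.
A 5-state machine:
        0   1  
>  q0   q1  q1 
   q1   q2  q2 
   q2   q3  q3 
   q3   q4  q4 
 * q4   q0  q0 
(> = start, * = accepting)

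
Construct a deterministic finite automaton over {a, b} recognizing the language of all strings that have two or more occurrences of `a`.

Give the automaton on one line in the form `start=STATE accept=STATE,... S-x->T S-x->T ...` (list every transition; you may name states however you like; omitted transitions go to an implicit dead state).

start=s0 accept=s2,s3 s0-a->s1 s0-b->s0 s1-a->s2 s1-b->s1 s2-a->s3 s2-b->s2 s3-a->s3 s3-b->s3

Only the number of `a`s matters, and only up to 3. Make a chain s0 → s1 → s2 → s3 advanced by each `a` (with s3 absorbing); every other symbol self-loops. The accepting set is {s2, s3}.
        a   b  
>  s0   s1  s0 
   s1   s2  s1 
 * s2   s3  s2 
 * s3   s3  s3 
(> = start, * = accepting)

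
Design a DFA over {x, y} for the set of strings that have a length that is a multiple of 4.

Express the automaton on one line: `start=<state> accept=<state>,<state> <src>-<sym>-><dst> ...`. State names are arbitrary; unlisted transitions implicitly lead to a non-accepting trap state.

Only the length mod 4 matters, so use a 4-cycle: from any state, every input symbol moves to the next state, wrapping s3 back to s0. Mark s0 accepting.
A 4-state machine:
        x   y  
>* s0   s1  s1 
   s1   s2  s2 
   s2   s3  s3 
   s3   s0  s0 
(> = start, * = accepting)

start=s0 accept=s0 s0-x->s1 s0-y->s1 s1-x->s2 s1-y->s2 s2-x->s3 s2-y->s3 s3-x->s0 s3-y->s0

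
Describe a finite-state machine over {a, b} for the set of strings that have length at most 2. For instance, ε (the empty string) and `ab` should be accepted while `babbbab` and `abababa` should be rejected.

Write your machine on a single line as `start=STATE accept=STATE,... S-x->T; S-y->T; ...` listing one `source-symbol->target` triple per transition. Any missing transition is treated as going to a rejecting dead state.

start=s0; accept=s0,s1,s2; s0-a->s1; s0-b->s1; s1-a->s2; s1-b->s2; s2-a->s3; s2-b->s3; s3-a->s3; s3-b->s3

Count input length up to 3: every symbol moves from s0 toward s3, which means 'more than 2' and absorbs. Accept from {s0, s1, s2}.
        a   b  
>* s0   s1  s1 
 * s1   s2  s2 
 * s2   s3  s3 
   s3   s3  s3 
(> = start, * = accepting)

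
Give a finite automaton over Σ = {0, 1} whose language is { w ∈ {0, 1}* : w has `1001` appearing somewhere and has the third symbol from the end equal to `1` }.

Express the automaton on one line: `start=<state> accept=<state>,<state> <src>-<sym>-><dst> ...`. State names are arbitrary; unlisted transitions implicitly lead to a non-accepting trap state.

start=S0 accept=S7,S8,S9,S10 S0-0->S0 S0-1->S1 S1-0->S2 S1-1->S1 S2-0->S3 S2-1->S1 S3-0->S0 S3-1->S4 S4-0->S5 S4-1->S6 S5-0->S7 S5-1->S8 S6-0->S9 S6-1->S10 S7-0->S11 S7-1->S4 S8-0->S5 S8-1->S6 S9-0->S7 S9-1->S8 S10-0->S9 S10-1->S10 S11-0->S11 S11-1->S4

Handle the two conditions separately and then intersect. One (5 states) tracks whether and how much of `1001` has been seen; the other (15 states) tracks the last 3 symbols read. Each combined state is a pair, one component from each; accept when both components accept. After merging equivalent states the machine shrinks.
With 12 states:
          0    1  
>  S0     S0   S1 
   S1     S2   S1 
   S2     S3   S1 
   S3     S0   S4 
   S4     S5   S6 
   S5     S7   S8 
   S6     S9  S10 
 * S7    S11   S4 
 * S8     S5   S6 
 * S9     S7   S8 
 * S10    S9  S10 
   S11   S11   S4 
(> = start, * = accepting)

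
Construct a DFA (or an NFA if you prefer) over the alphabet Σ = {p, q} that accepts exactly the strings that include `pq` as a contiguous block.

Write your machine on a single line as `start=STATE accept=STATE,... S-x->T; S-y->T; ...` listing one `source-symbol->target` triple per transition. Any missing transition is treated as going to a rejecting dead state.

Track how much of `pq` has been matched so far: state s0 is no progress, s2 is the absorbing accept state reached once `pq` has occurred. Intermediate states record partial matches; on a mismatch, fall back to the longest reusable overlap.
3 states suffice.
        p   q  
>  s0   s1  s0 
   s1   s1  s2 
 * s2   s2  s2 
(> = start, * = accepting)

start=s0; accept=s2; s0-p->s1; s0-q->s0; s1-p->s1; s1-q->s2; s2-p->s2; s2-q->s2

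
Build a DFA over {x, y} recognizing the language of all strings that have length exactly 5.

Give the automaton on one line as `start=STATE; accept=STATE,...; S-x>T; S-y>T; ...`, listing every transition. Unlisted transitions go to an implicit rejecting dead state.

We only need to distinguish lengths 0, 1, …, 5, and '>5'. Chain q0 → q1 → q2 → q3 → q4 → q5 → q6 on every symbol, with q6 looping. Accepting states: {q5}.
7 states suffice.
        x   y  
>  q0   q1  q1 
   q1   q2  q2 
   q2   q3  q3 
   q3   q4  q4 
   q4   q5  q5 
 * q5   q6  q6 
   q6   q6  q6 
(> = start, * = accepting)

start=q0; accept=q5; q0-x>q1; q0-y>q1; q1-x>q2; q1-y>q2; q2-x>q3; q2-y>q3; q3-x>q4; q3-y>q4; q4-x>q5; q4-y>q5; q5-x>q6; q5-y>q6; q6-x>q6; q6-y>q6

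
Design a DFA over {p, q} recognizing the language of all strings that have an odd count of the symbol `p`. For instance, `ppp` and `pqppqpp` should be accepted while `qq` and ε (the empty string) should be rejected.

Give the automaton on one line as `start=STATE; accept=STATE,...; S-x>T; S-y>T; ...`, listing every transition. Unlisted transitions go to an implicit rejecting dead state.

start=A; accept=B; A-p>B; A-q>A; B-p>A; B-q>B

The only thing that matters is how many `p`s have appeared, reduced mod 2. Use one state per residue: A for 0, …, B for 1. Reading `p` moves to the next residue; anything else stays put. B is accepting.
2 states suffice.
       p  q 
>  A   B  A 
 * B   A  B 
(> = start, * = accepting)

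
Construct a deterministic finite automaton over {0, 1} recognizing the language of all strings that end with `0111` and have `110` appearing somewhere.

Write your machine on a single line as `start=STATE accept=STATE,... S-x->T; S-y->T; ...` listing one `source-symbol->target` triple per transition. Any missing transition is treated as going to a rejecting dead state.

Run two small machines in parallel and take their product. The first has 5 states tracking how much of the suffix `0111` has currently been matched; the second has 4 states tracking whether and how much of `110` has been seen. A product state is a pair (one from each), accepting exactly when both do. Equivalent product states are then merged.
With 7 states:
        0   1  
>  S0   S0  S1 
   S1   S0  S2 
   S2   S3  S2 
   S3   S3  S4 
   S4   S3  S5 
   S5   S3  S6 
 * S6   S3  S2 
(> = start, * = accepting)

start=S0; accept=S6; S0-0->S0; S0-1->S1; S1-0->S0; S1-1->S2; S2-0->S3; S2-1->S2; S3-0->S3; S3-1->S4; S4-0->S3; S4-1->S5; S5-0->S3; S5-1->S6; S6-0->S3; S6-1->S2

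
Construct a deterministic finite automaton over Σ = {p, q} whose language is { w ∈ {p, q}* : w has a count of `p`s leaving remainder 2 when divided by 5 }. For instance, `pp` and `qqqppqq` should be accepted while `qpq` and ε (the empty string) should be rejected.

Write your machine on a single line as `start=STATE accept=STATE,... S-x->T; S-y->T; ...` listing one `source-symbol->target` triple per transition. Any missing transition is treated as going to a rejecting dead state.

start=S0; accept=S2; S0-p->S1; S0-q->S0; S1-p->S2; S1-q->S1; S2-p->S3; S2-q->S2; S3-p->S4; S3-q->S3; S4-p->S0; S4-q->S4

Keep the running count of `p`s modulo 5: each `p` advances along the cycle S0 → S1 → S2 → S3 → S4 → S0 while other symbols loop. Accept at S2.
With 5 states:
        p   q  
>  S0   S1  S0 
   S1   S2  S1 
 * S2   S3  S2 
   S3   S4  S3 
   S4   S0  S4 
(> = start, * = accepting)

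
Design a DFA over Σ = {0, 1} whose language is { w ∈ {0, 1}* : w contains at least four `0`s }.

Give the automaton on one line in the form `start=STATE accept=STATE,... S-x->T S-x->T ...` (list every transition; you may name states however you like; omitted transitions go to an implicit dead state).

start=q0 accept=q4,q5 q0-0->q1 q0-1->q0 q1-0->q2 q1-1->q1 q2-0->q3 q2-1->q2 q3-0->q4 q3-1->q3 q4-0->q5 q4-1->q4 q5-0->q5 q5-1->q5

Count `0`s, saturating at 5: states q0 through q4 mean 0 through 4 `0`s seen; q5 means more than 4. Each `0` increments (capped at q5); other symbols loop. Accept from {q4, q5}.
A 6-state machine:
        0   1  
>  q0   q1  q0 
   q1   q2  q1 
   q2   q3  q2 
   q3   q4  q3 
 * q4   q5  q4 
 * q5   q5  q5 
(> = start, * = accepting)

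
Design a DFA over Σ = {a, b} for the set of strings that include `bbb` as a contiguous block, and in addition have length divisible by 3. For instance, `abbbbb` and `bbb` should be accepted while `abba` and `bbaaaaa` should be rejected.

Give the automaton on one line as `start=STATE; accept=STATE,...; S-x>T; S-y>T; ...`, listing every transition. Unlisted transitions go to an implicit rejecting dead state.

Run two small machines in parallel and take their product. The first has 4 states tracking whether and how much of `bbb` has been seen; the second has 3 states tracking the input length modulo 3. A product state is a pair (one from each), accepting exactly when both do.
          a    b  
>  s0     s1   s2 
   s1     s3   s4 
   s2     s3   s5 
   s3     s0   s6 
   s4     s0   s7 
   s5     s0   s8 
   s6     s1   s9 
   s7     s1  s10 
 * s8    s10  s10 
   s9     s3  s11 
   s10   s11  s11 
   s11    s8   s8 
(> = start, * = accepting)

start=s0; accept=s8; s0-a>s1; s0-b>s2; s1-a>s3; s1-b>s4; s2-a>s3; s2-b>s5; s3-a>s0; s3-b>s6; s4-a>s0; s4-b>s7; s5-a>s0; s5-b>s8; s6-a>s1; s6-b>s9; s7-a>s1; s7-b>s10; s8-a>s10; s8-b>s10; s9-a>s3; s9-b>s11; s10-a>s11; s10-b>s11; s11-a>s8; s11-b>s8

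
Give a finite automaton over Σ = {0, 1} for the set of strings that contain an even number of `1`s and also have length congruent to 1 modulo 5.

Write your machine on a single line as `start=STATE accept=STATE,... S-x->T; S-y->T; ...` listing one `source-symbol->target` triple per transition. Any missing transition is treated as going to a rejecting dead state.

Build one automaton per condition and run them in lockstep. The first has 2 states tracking the count of `1`s modulo 2; the second has 5 states tracking the input length modulo 5. A product state is a pair (one from each), accepting exactly when both do.
A 10-state machine:
        0   1  
>  q0   q1  q2 
 * q1   q3  q4 
   q2   q4  q3 
   q3   q5  q6 
   q4   q6  q5 
   q5   q7  q8 
   q6   q8  q7 
   q7   q0  q9 
   q8   q9  q0 
   q9   q2  q1 
(> = start, * = accepting)

start=q0; accept=q1; q0-0->q1; q0-1->q2; q1-0->q3; q1-1->q4; q2-0->q4; q2-1->q3; q3-0->q5; q3-1->q6; q4-0->q6; q4-1->q5; q5-0->q7; q5-1->q8; q6-0->q8; q6-1->q7; q7-0->q0; q7-1->q9; q8-0->q9; q8-1->q0; q9-0->q2; q9-1->q1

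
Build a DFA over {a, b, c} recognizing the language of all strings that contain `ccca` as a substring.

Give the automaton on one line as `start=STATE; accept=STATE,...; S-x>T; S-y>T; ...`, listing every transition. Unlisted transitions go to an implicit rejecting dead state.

start=s0; accept=s4; s0-a>s0; s0-b>s0; s0-c>s1; s1-a>s0; s1-b>s0; s1-c>s2; s2-a>s0; s2-b>s0; s2-c>s3; s3-a>s4; s3-b>s0; s3-c>s3; s4-a>s4; s4-b>s4; s4-c>s4

States s0..s3 record the length of the longest prefix of `ccca` that matches the current input suffix. Reaching s4 means `ccca` has been seen, and we stay there forever. Accept from s4.
With 5 states:
        a   b   c  
>  s0   s0  s0  s1 
   s1   s0  s0  s2 
   s2   s0  s0  s3 
   s3   s4  s0  s3 
 * s4   s4  s4  s4 
(> = start, * = accepting)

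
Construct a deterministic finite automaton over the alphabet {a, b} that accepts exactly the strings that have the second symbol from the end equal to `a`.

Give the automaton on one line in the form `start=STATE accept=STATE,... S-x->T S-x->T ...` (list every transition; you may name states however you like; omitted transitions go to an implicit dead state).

start=s0 accept=s3,s4 s0-a->s1 s0-b->s2 s1-a->s3 s1-b->s4 s2-a->s5 s2-b->s6 s3-a->s3 s3-b->s4 s4-a->s5 s4-b->s6 s5-a->s3 s5-b->s4 s6-a->s5 s6-b->s6

A DFA must remember the last 2 symbols (since which symbol is second-to-last isn't known until the input ends). Use one state per possible window of the last ≤2 symbols; accept from those whose window starts with `a`.
With 7 states:
        a   b  
>  s0   s1  s2 
   s1   s3  s4 
   s2   s5  s6 
 * s3   s3  s4 
 * s4   s5  s6 
   s5   s3  s4 
   s6   s5  s6 
(> = start, * = accepting)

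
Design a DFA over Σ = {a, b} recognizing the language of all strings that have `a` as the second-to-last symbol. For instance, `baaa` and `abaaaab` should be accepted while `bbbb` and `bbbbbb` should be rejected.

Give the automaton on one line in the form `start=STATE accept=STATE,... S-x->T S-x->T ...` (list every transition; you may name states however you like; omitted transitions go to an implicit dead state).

start=S0 accept=S3,S4 S0-a->S1 S0-b->S2 S1-a->S3 S1-b->S4 S2-a->S5 S2-b->S6 S3-a->S3 S3-b->S4 S4-a->S5 S4-b->S6 S5-a->S3 S5-b->S4 S6-a->S5 S6-b->S6

Because acceptance depends on a position counted from the end, the machine has to buffer the most recent 2 symbols. Make each state the string of the last up-to-2 symbols read; on input `x` shift the window left and append `x`. Accept when the buffered window has length 2 and begins with `a`.
A 7-state machine:
        a   b  
>  S0   S1  S2 
   S1   S3  S4 
   S2   S5  S6 
 * S3   S3  S4 
 * S4   S5  S6 
   S5   S3  S4 
   S6   S5  S6 
(> = start, * = accepting)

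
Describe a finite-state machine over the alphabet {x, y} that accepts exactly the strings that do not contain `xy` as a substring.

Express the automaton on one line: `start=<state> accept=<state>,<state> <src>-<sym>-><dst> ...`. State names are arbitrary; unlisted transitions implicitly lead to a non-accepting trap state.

start=S0 accept=S0,S1 S0-x->S1 S0-y->S0 S1-x->S1 S1-y->S2 S2-x->S2 S2-y->S2

Track partial matches of the forbidden pattern `xy`. State S2 is a dead state reached once `xy` has occurred; every other state accepts. S0 means no part of `xy` is currently matched.
3 states suffice.
        x   y  
>* S0   S1  S0 
 * S1   S1  S2 
   S2   S2  S2 
(> = start, * = accepting)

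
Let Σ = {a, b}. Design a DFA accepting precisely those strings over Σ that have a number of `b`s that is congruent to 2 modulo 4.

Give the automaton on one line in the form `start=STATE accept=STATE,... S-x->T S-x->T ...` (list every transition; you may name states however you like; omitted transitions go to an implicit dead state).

The only thing that matters is how many `b`s have appeared, reduced mod 4. Use one state per residue: q0 for 0, …, q3 for 3. Reading `b` moves to the next residue; anything else stays put. q2 is accepting.
        a   b  
>  q0   q0  q1 
   q1   q1  q2 
 * q2   q2  q3 
   q3   q3  q0 
(> = start, * = accepting)

start=q0 accept=q2 q0-a->q0 q0-b->q1 q1-a->q1 q1-b->q2 q2-a->q2 q2-b->q3 q3-a->q3 q3-b->q0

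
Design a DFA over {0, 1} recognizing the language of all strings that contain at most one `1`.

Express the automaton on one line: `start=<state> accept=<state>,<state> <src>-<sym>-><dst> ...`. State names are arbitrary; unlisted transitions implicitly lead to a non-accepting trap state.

Only the number of `1`s matters, and only up to 2. Make a chain q0 → q1 → q2 advanced by each `1` (with q2 absorbing); every other symbol self-loops. The accepting set is {q0, q1}.
With 3 states:
        0   1  
>* q0   q0  q1 
 * q1   q1  q2 
   q2   q2  q2 
(> = start, * = accepting)

start=q0 accept=q0,q1 q0-0->q0 q0-1->q1 q1-0->q1 q1-1->q2 q2-0->q2 q2-1->q2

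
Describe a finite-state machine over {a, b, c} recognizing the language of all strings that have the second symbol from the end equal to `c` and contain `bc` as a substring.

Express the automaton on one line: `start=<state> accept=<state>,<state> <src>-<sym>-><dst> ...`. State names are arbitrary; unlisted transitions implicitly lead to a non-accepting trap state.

start=S0 accept=S3,S4 S0-a->S0 S0-b->S1 S0-c->S0 S1-a->S0 S1-b->S1 S1-c->S2 S2-a->S3 S2-b->S3 S2-c->S4 S3-a->S5 S3-b->S5 S3-c->S2 S4-a->S3 S4-b->S3 S4-c->S4 S5-a->S5 S5-b->S5 S5-c->S2

Handle the two conditions separately and then intersect. The first has 13 states tracking the last 2 symbols read; the second has 3 states tracking whether and how much of `bc` has been seen. A product state is a pair (one from each), accepting exactly when both do. Equivalent product states are then merged.
A 6-state machine:
        a   b   c  
>  S0   S0  S1  S0 
   S1   S0  S1  S2 
   S2   S3  S3  S4 
 * S3   S5  S5  S2 
 * S4   S3  S3  S4 
   S5   S5  S5  S2 
(> = start, * = accepting)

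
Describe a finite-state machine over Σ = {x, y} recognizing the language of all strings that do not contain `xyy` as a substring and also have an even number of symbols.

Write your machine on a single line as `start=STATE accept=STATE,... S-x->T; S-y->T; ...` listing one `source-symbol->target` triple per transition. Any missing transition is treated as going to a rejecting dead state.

Run two small machines in parallel and take their product. The first has 4 states tracking partial matches of the forbidden pattern `xyy`; the second has 2 states tracking the input length modulo 2. A product state is a pair (one from each), accepting exactly when both do.
8 states suffice.
        x   y  
>* q0   q1  q2 
   q1   q3  q4 
   q2   q3  q0 
 * q3   q1  q5 
 * q4   q1  q6 
   q5   q3  q7 
   q6   q7  q7 
   q7   q6  q6 
(> = start, * = accepting)

start=q0; accept=q0,q3,q4; q0-x->q1; q0-y->q2; q1-x->q3; q1-y->q4; q2-x->q3; q2-y->q0; q3-x->q1; q3-y->q5; q4-x->q1; q4-y->q6; q5-x->q3; q5-y->q7; q6-x->q7; q6-y->q7; q7-x->q6; q7-y->q6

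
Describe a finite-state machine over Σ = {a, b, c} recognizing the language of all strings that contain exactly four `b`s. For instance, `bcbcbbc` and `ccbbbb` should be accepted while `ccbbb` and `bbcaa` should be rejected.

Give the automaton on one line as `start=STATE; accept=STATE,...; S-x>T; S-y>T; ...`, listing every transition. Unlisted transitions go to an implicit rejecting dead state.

Only the number of `b`s matters, and only up to 5. Make a chain s0 → s1 → s2 → s3 → s4 → s5 advanced by each `b` (with s5 absorbing); every other symbol self-loops. The accepting set is {s4}.
        a   b   c  
>  s0   s0  s1  s0 
   s1   s1  s2  s1 
   s2   s2  s3  s2 
   s3   s3  s4  s3 
 * s4   s4  s5  s4 
   s5   s5  s5  s5 
(> = start, * = accepting)

start=s0; accept=s4; s0-a>s0; s0-b>s1; s0-c>s0; s1-a>s1; s1-b>s2; s1-c>s1; s2-a>s2; s2-b>s3; s2-c>s2; s3-a>s3; s3-b>s4; s3-c>s3; s4-a>s4; s4-b>s5; s4-c>s4; s5-a>s5; s5-b>s5; s5-c>s5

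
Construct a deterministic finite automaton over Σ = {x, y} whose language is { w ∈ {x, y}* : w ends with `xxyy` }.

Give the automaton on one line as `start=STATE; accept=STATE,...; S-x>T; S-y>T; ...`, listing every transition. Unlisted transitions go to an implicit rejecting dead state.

start=q0; accept=q4; q0-x>q1; q0-y>q0; q1-x>q2; q1-y>q0; q2-x>q2; q2-y>q3; q3-x>q1; q3-y>q4; q4-x>q1; q4-y>q0

Let each state record the length of the longest suffix of the input read so far that is also a prefix of `xxyy`. q1 means the last symbol is `x`; q2 means the last 2 symbols are `xx`; q3 means the last 3 symbols are `xxy`; q4 means the last 4 symbols are `xxyy`. Accept only at q4, where the string currently ends in `xxyy`.
5 states suffice.
        x   y  
>  q0   q1  q0 
   q1   q2  q0 
   q2   q2  q3 
   q3   q1  q4 
 * q4   q1  q0 
(> = start, * = accepting)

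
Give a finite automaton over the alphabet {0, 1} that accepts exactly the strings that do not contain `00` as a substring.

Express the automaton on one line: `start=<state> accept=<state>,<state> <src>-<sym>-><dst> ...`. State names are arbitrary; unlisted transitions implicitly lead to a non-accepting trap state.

Track partial matches of the forbidden pattern `00`. State S2 is a dead state reached once `00` has occurred; every other state accepts. S0 means no part of `00` is currently matched.
        0   1  
>* S0   S1  S0 
 * S1   S2  S0 
   S2   S2  S2 
(> = start, * = accepting)

start=S0 accept=S0,S1 S0-0->S1 S0-1->S0 S1-0->S2 S1-1->S0 S2-0->S2 S2-1->S2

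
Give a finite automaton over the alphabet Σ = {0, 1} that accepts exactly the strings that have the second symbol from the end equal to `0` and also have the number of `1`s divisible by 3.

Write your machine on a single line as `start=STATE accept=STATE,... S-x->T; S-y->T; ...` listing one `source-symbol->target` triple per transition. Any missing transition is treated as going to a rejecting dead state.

Run two small machines in parallel and take their product. The first has 7 states tracking the last 2 symbols read; the second has 3 states tracking the count of `1`s modulo 3. A product state is a pair (one from each), accepting exactly when both do.
With 15 states:
       0  1 
>  A   B  C 
   B   D  E 
   C   F  G 
 * D   D  E 
   E   F  G 
   F   H  I 
   G   J  K 
   H   H  I 
   I   J  K 
   J   L  M 
   K   N  O 
   L   L  M 
 * M   N  O 
   N   D  E 
   O   F  G 
(> = start, * = accepting)

start=A; accept=D,M; A-0->B; A-1->C; B-0->D; B-1->E; C-0->F; C-1->G; D-0->D; D-1->E; E-0->F; E-1->G; F-0->H; F-1->I; G-0->J; G-1->K; H-0->H; H-1->I; I-0->J; I-1->K; J-0->L; J-1->M; K-0->N; K-1->O; L-0->L; L-1->M; M-0->N; M-1->O; N-0->D; N-1->E; O-0->F; O-1->G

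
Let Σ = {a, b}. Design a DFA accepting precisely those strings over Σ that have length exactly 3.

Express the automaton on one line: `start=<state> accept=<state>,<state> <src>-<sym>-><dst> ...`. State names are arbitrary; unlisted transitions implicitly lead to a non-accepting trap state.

start=S0 accept=S3 S0-a->S1 S0-b->S1 S1-a->S2 S1-b->S2 S2-a->S3 S2-b->S3 S3-a->S4 S3-b->S4 S4-a->S4 S4-b->S4

We only need to distinguish lengths 0, 1, …, 3, and '>3'. Chain S0 → S1 → S2 → S3 → S4 on every symbol, with S4 looping. Accepting states: {S3}.
A 5-state machine:
        a   b  
>  S0   S1  S1 
   S1   S2  S2 
   S2   S3  S3 
 * S3   S4  S4 
   S4   S4  S4 
(> = start, * = accepting)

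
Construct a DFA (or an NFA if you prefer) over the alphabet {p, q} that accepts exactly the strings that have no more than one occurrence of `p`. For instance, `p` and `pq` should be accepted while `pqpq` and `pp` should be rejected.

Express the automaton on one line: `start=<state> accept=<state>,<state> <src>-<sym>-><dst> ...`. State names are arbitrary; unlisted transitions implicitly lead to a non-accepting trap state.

start=s0 accept=s0,s1 s0-p->s1 s0-q->s0 s1-p->s2 s1-q->s1 s2-p->s2 s2-q->s2

Only the number of `p`s matters, and only up to 2. Make a chain s0 → s1 → s2 advanced by each `p` (with s2 absorbing); every other symbol self-loops. The accepting set is {s0, s1}.
3 states suffice.
        p   q  
>* s0   s1  s0 
 * s1   s2  s1 
   s2   s2  s2 
(> = start, * = accepting)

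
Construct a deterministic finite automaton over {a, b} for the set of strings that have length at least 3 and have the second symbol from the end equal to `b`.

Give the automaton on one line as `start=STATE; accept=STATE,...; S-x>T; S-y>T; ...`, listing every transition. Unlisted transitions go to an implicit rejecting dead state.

start=q0; accept=q3,q4; q0-a>q1; q0-b>q1; q1-a>q1; q1-b>q2; q2-a>q3; q2-b>q4; q3-a>q1; q3-b>q2; q4-a>q3; q4-b>q4

Handle the two conditions separately and then intersect. One (5 states) tracks the input length, saturating at 4; the other (7 states) tracks the last 2 symbols read. Each combined state is a pair, one component from each; accept when both components accept. Equivalent product states are then merged.
        a   b  
>  q0   q1  q1 
   q1   q1  q2 
   q2   q3  q4 
 * q3   q1  q2 
 * q4   q3  q4 
(> = start, * = accepting)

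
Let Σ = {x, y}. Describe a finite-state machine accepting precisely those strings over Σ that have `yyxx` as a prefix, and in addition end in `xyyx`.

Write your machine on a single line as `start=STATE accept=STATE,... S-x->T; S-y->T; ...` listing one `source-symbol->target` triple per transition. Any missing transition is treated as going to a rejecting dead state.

Build one automaton per condition and run them in lockstep. The first has 6 states tracking whether the input so far still matches the prefix `yyxx`; the second has 5 states tracking how much of the suffix `xyyx` has currently been matched. A product state is a pair (one from each), accepting exactly when both do. After merging equivalent states the machine shrinks.
With 10 states:
        x   y  
>  s0   s1  s2 
   s1   s1  s1 
   s2   s1  s3 
   s3   s4  s1 
   s4   s5  s1 
   s5   s5  s6 
   s6   s5  s7 
   s7   s8  s9 
 * s8   s5  s6 
   s9   s5  s9 
(> = start, * = accepting)

start=s0; accept=s8; s0-x->s1; s0-y->s2; s1-x->s1; s1-y->s1; s2-x->s1; s2-y->s3; s3-x->s4; s3-y->s1; s4-x->s5; s4-y->s1; s5-x->s5; s5-y->s6; s6-x->s5; s6-y->s7; s7-x->s8; s7-y->s9; s8-x->s5; s8-y->s6; s9-x->s5; s9-y->s9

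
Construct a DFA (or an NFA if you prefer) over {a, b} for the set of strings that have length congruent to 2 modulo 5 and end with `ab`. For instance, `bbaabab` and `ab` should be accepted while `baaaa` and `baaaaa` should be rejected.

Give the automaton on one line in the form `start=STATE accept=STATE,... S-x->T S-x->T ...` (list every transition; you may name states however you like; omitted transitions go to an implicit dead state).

Handle the two conditions separately and then intersect. One (5 states) tracks the input length modulo 5; the other (3 states) tracks how much of the suffix `ab` has currently been matched. Each combined state is a pair, one component from each; accept when both components accept.
A 15-state machine:
          a    b  
>  q0     q1   q2 
   q1     q3   q4 
   q2     q3   q5 
   q3     q6   q7 
 * q4     q6   q8 
   q5     q6   q8 
   q6     q9  q10 
   q7     q9  q11 
   q8     q9  q11 
   q9    q12  q13 
   q10   q12   q0 
   q11   q12   q0 
   q12    q1  q14 
   q13    q1   q2 
   q14    q3   q5 
(> = start, * = accepting)

start=q0 accept=q4 q0-a->q1 q0-b->q2 q1-a->q3 q1-b->q4 q2-a->q3 q2-b->q5 q3-a->q6 q3-b->q7 q4-a->q6 q4-b->q8 q5-a->q6 q5-b->q8 q6-a->q9 q6-b->q10 q7-a->q9 q7-b->q11 q8-a->q9 q8-b->q11 q9-a->q12 q9-b->q13 q10-a->q12 q10-b->q0 q11-a->q12 q11-b->q0 q12-a->q1 q12-b->q14 q13-a->q1 q13-b->q2 q14-a->q3 q14-b->q5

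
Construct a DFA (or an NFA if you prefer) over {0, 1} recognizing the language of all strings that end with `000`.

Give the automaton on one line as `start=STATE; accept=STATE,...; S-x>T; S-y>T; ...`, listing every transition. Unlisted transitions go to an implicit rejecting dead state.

start=q0; accept=q3; q0-0>q1; q0-1>q0; q1-0>q2; q1-1>q0; q2-0>q3; q2-1>q0; q3-0>q3; q3-1>q0

Let each state record the length of the longest suffix of the input read so far that is also a prefix of `000`. q1 means the last symbol is `0`; q2 means the last 2 symbols are `00`; q3 means the last 3 symbols are `000`. Accept only at q3, where the string currently ends in `000`.
A 4-state machine:
        0   1  
>  q0   q1  q0 
   q1   q2  q0 
   q2   q3  q0 
 * q3   q3  q0 
(> = start, * = accepting)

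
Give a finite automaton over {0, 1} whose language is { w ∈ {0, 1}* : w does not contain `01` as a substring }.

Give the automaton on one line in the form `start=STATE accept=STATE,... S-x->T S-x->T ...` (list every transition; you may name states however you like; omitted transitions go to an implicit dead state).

start=q0 accept=q0,q1 q0-0->q1 q0-1->q0 q1-0->q1 q1-1->q2 q2-0->q2 q2-1->q2

Track partial matches of the forbidden pattern `01`. State q2 is a dead state reached once `01` has occurred; every other state accepts. q0 means no part of `01` is currently matched.
A 3-state machine:
        0   1  
>* q0   q1  q0 
 * q1   q1  q2 
   q2   q2  q2 
(> = start, * = accepting)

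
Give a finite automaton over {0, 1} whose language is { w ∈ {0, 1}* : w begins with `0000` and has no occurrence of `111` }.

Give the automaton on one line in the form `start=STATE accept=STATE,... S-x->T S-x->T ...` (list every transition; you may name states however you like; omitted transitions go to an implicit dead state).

start=q0 accept=q8,q9,q10 q0-0->q1 q0-1->q2 q1-0->q3 q1-1->q2 q2-0->q4 q2-1->q5 q3-0->q6 q3-1->q2 q4-0->q4 q4-1->q2 q5-0->q4 q5-1->q7 q6-0->q8 q6-1->q2 q7-0->q7 q7-1->q7 q8-0->q8 q8-1->q9 q9-0->q8 q9-1->q10 q10-0->q8 q10-1->q11 q11-0->q11 q11-1->q11

Handle the two conditions separately and then intersect. One (6 states) tracks whether the input so far still matches the prefix `0000`; the other (4 states) tracks partial matches of the forbidden pattern `111`. Each combined state is a pair, one component from each; accept when both components accept.
With 12 states:
          0    1  
>  q0     q1   q2 
   q1     q3   q2 
   q2     q4   q5 
   q3     q6   q2 
   q4     q4   q2 
   q5     q4   q7 
   q6     q8   q2 
   q7     q7   q7 
 * q8     q8   q9 
 * q9     q8  q10 
 * q10    q8  q11 
   q11   q11  q11 
(> = start, * = accepting)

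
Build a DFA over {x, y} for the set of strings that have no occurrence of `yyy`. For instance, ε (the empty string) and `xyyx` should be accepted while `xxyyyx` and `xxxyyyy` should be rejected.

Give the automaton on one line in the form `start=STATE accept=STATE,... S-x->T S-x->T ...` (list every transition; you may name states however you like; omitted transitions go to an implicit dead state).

Track partial matches of the forbidden pattern `yyy`. State D is a dead state reached once `yyy` has occurred; every other state accepts. A means no part of `yyy` is currently matched.
4 states suffice.
       x  y 
>* A   A  B 
 * B   A  C 
 * C   A  D 
   D   D  D 
(> = start, * = accepting)

start=A accept=A,B,C A-x->A A-y->B B-x->A B-y->C C-x->A C-y->D D-x->D D-y->D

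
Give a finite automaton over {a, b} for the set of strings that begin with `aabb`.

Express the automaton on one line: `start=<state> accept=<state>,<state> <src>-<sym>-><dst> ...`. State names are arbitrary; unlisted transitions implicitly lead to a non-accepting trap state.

start=S0 accept=S4 S0-a->S1 S0-b->S5 S1-a->S2 S1-b->S5 S2-a->S5 S2-b->S3 S3-a->S5 S3-b->S4 S4-a->S4 S4-b->S4 S5-a->S5 S5-b->S5

Walk along `aabb` while the input agrees: from S0 take `a` to S1, and so on. Any deviation drops to the rejecting sink S5. Once S4 is reached the prefix is confirmed and every continuation is accepted.
A 6-state machine:
        a   b  
>  S0   S1  S5 
   S1   S2  S5 
   S2   S5  S3 
   S3   S5  S4 
 * S4   S4  S4 
   S5   S5  S5 
(> = start, * = accepting)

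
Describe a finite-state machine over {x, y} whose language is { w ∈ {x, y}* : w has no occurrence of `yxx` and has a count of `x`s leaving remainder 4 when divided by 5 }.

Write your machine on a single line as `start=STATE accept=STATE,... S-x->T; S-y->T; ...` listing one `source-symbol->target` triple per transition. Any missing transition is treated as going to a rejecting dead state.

Handle the two conditions separately and then intersect. One (4 states) tracks partial matches of the forbidden pattern `yxx`; the other (5 states) tracks the count of `x`s modulo 5. Each combined state is a pair, one component from each; accept when both components accept. After merging equivalent states the machine shrinks.
          x    y  
>  q0     q1   q2 
   q1     q3   q4 
   q2     q5   q2 
   q3     q6   q7 
   q4     q8   q4 
   q5     q9   q4 
   q6    q10  q11 
   q7    q12   q7 
   q8     q9   q7 
   q9     q9   q9 
 * q10    q0  q13 
   q11   q14  q11 
   q12    q9  q11 
 * q13   q15  q13 
 * q14    q9  q13 
   q15    q9   q2 
(> = start, * = accepting)

start=q0; accept=q10,q13,q14; q0-x->q1; q0-y->q2; q1-x->q3; q1-y->q4; q2-x->q5; q2-y->q2; q3-x->q6; q3-y->q7; q4-x->q8; q4-y->q4; q5-x->q9; q5-y->q4; q6-x->q10; q6-y->q11; q7-x->q12; q7-y->q7; q8-x->q9; q8-y->q7; q9-x->q9; q9-y->q9; q10-x->q0; q10-y->q13; q11-x->q14; q11-y->q11; q12-x->q9; q12-y->q11; q13-x->q15; q13-y->q13; q14-x->q9; q14-y->q13; q15-x->q9; q15-y->q2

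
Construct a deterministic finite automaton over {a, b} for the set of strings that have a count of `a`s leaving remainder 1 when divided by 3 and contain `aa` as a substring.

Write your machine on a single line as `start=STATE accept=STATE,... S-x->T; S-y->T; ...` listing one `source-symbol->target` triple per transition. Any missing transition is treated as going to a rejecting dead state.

start=s0; accept=s6; s0-a->s1; s0-b->s0; s1-a->s2; s1-b->s3; s2-a->s4; s2-b->s2; s3-a->s5; s3-b->s3; s4-a->s6; s4-b->s4; s5-a->s4; s5-b->s7; s6-a->s2; s6-b->s6; s7-a->s8; s7-b->s7; s8-a->s6; s8-b->s0

Build one automaton per condition and run them in lockstep. One (3 states) tracks the count of `a`s modulo 3; the other (3 states) tracks whether and how much of `aa` has been seen. Each combined state is a pair, one component from each; accept when both components accept.
9 states suffice.
        a   b  
>  s0   s1  s0 
   s1   s2  s3 
   s2   s4  s2 
   s3   s5  s3 
   s4   s6  s4 
   s5   s4  s7 
 * s6   s2  s6 
   s7   s8  s7 
   s8   s6  s0 
(> = start, * = accepting)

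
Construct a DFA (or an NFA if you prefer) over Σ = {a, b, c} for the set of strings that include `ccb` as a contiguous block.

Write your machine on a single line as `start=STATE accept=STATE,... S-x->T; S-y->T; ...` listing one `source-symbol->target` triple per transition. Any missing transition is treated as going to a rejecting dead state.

Track how much of `ccb` has been matched so far: state S0 is no progress, S3 is the absorbing accept state reached once `ccb` has occurred. Intermediate states record partial matches; on a mismatch, fall back to the longest reusable overlap.
A 4-state machine:
        a   b   c  
>  S0   S0  S0  S1 
   S1   S0  S0  S2 
   S2   S0  S3  S2 
 * S3   S3  S3  S3 
(> = start, * = accepting)

start=S0; accept=S3; S0-a->S0; S0-b->S0; S0-c->S1; S1-a->S0; S1-b->S0; S1-c->S2; S2-a->S0; S2-b->S3; S2-c->S2; S3-a->S3; S3-b->S3; S3-c->S3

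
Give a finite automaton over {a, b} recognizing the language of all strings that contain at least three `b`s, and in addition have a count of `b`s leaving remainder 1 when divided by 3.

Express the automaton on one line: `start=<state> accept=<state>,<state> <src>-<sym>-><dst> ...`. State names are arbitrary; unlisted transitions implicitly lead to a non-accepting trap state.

start=s0 accept=s4 s0-a->s0 s0-b->s1 s1-a->s1 s1-b->s2 s2-a->s2 s2-b->s3 s3-a->s3 s3-b->s4 s4-a->s4 s4-b->s5 s5-a->s5 s5-b->s6 s6-a->s6 s6-b->s4

Build one automaton per condition and run them in lockstep. One (5 states) tracks the count of `b`s, saturating at 4; the other (3 states) tracks the count of `b`s modulo 3. Each combined state is a pair, one component from each; accept when both components accept.
        a   b  
>  s0   s0  s1 
   s1   s1  s2 
   s2   s2  s3 
   s3   s3  s4 
 * s4   s4  s5 
   s5   s5  s6 
   s6   s6  s4 
(> = start, * = accepting)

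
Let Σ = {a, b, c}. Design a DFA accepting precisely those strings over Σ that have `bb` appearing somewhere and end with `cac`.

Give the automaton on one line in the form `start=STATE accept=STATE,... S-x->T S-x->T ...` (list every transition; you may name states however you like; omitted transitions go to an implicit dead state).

Run two small machines in parallel and take their product. The first has 3 states tracking whether and how much of `bb` has been seen; the second has 4 states tracking how much of the suffix `cac` has currently been matched. A product state is a pair (one from each), accepting exactly when both do. Equivalent product states are then merged.
A 6-state machine:
        a   b   c  
>  q0   q0  q1  q0 
   q1   q0  q2  q0 
   q2   q2  q2  q3 
   q3   q4  q2  q3 
   q4   q2  q2  q5 
 * q5   q4  q2  q3 
(> = start, * = accepting)

start=q0 accept=q5 q0-a->q0 q0-b->q1 q0-c->q0 q1-a->q0 q1-b->q2 q1-c->q0 q2-a->q2 q2-b->q2 q2-c->q3 q3-a->q4 q3-b->q2 q3-c->q3 q4-a->q2 q4-b->q2 q4-c->q5 q5-a->q4 q5-b->q2 q5-c->q3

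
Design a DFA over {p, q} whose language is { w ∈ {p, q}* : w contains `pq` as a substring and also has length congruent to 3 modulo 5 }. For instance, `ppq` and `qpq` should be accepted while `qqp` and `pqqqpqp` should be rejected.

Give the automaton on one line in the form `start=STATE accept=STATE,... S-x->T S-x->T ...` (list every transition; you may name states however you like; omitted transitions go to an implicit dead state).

Handle the two conditions separately and then intersect. The first has 3 states tracking whether and how much of `pq` has been seen; the second has 5 states tracking the input length modulo 5. A product state is a pair (one from each), accepting exactly when both do.
15 states suffice.
       p  q 
>  A   B  C 
   B   D  E 
   C   D  F 
   D   G  H 
   E   H  H 
   F   G  I 
   G   J  K 
 * H   K  K 
   I   J  L 
   J   M  N 
   K   N  N 
   L   M  A 
   M   B  O 
   N   O  O 
   O   E  E 
(> = start, * = accepting)

start=A accept=H A-p->B A-q->C B-p->D B-q->E C-p->D C-q->F D-p->G D-q->H E-p->H E-q->H F-p->G F-q->I G-p->J G-q->K H-p->K H-q->K I-p->J I-q->L J-p->M J-q->N K-p->N K-q->N L-p->M L-q->A M-p->B M-q->O N-p->O N-q->O O-p->E O-q->E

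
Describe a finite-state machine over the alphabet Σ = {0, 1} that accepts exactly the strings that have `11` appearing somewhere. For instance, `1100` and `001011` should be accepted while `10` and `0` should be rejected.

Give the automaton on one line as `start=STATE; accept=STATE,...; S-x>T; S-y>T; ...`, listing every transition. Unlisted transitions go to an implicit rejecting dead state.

States q0..q1 record the length of the longest prefix of `11` that matches the current input suffix. Reaching q2 means `11` has been seen, and we stay there forever. Accept from q2.
With 3 states:
        0   1  
>  q0   q0  q1 
   q1   q0  q2 
 * q2   q2  q2 
(> = start, * = accepting)

start=q0; accept=q2; q0-0>q0; q0-1>q1; q1-0>q0; q1-1>q2; q2-0>q2; q2-1>q2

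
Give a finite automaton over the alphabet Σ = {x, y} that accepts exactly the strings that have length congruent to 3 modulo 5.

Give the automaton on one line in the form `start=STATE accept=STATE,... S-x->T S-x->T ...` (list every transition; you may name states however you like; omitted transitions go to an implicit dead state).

Only the length mod 5 matters, so use a 5-cycle: from any state, every input symbol moves to the next state, wrapping q4 back to q0. Mark q3 accepting.
        x   y  
>  q0   q1  q1 
   q1   q2  q2 
   q2   q3  q3 
 * q3   q4  q4 
   q4   q0  q0 
(> = start, * = accepting)

start=q0 accept=q3 q0-x->q1 q0-y->q1 q1-x->q2 q1-y->q2 q2-x->q3 q2-y->q3 q3-x->q4 q3-y->q4 q4-x->q0 q4-y->q0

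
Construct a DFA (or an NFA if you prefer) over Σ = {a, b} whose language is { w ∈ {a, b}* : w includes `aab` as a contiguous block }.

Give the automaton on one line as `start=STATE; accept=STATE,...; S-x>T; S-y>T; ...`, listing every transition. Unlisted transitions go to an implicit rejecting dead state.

Track how much of `aab` has been matched so far: state s0 is no progress, s3 is the absorbing accept state reached once `aab` has occurred. Intermediate states record partial matches; on a mismatch, fall back to the longest reusable overlap.
With 4 states:
        a   b  
>  s0   s1  s0 
   s1   s2  s0 
   s2   s2  s3 
 * s3   s3  s3 
(> = start, * = accepting)

start=s0; accept=s3; s0-a>s1; s0-b>s0; s1-a>s2; s1-b>s0; s2-a>s2; s2-b>s3; s3-a>s3; s3-b>s3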